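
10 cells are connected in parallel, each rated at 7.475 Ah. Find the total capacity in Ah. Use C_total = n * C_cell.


C_total = 10 * 7.475 = 74.75 Ah

74.75 Ah


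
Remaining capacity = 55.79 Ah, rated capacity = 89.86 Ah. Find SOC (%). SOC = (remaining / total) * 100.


SOC% = 55.79 / 89.86 * 100 = 62.09%

62.09%


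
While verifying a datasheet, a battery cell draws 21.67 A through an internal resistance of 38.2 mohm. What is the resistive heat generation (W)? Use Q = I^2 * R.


Convert: R = 38.2 mohm = 0.0382 ohm
I^2 = 469.59
Q = 469.59 * 0.0382 = 17.94 W

17.94 W


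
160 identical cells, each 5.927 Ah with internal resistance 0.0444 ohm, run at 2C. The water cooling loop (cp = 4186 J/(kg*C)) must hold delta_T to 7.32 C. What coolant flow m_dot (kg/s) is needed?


Step 1: I = 2 * 5.927 = 11.854 A
Step 2: Q_cell = I^2 * R = 11.854^2 * 0.0444 = 6.239 W
Step 3: Q_total = 160 * 6.239 = 998.24 W
Step 4: m_dot = Q_total / (cp * dT) = 998.24 / (4186 * 7.32) = 0.03258 kg/s

0.03258 kg/s


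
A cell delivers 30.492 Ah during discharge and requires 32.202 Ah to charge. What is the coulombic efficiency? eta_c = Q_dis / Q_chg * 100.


eta_c = Q_dis / Q_chg * 100 = 30.492 / 32.202 * 100 = 94.69%

94.69%


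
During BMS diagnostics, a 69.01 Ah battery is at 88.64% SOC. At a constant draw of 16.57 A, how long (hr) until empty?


Step 1: remaining = SOC/100 * C_total = 88.64/100 * 69.01 = 61.17 Ah
Step 2: t = remaining / I = 61.17 / 16.57 = 3.692 hr

3.692 hr


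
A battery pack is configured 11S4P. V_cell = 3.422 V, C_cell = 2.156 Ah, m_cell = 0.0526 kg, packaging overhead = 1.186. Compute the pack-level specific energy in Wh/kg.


Step 1: V_pack = 11 * 3.422 = 37.642 V
Step 2: C_pack = 4 * 2.156 = 8.624 Ah
Step 3: E_pack = V_pack * C_pack = 37.642 * 8.624 = 324.62 Wh
Step 4: m_pack = 11 * 4 * 0.0526 * 1.186 = 2.7449 kg
Step 5: ED = E_pack / m_pack = 324.62 / 2.7449 = 118.3 Wh/kg

118.3 Wh/kg


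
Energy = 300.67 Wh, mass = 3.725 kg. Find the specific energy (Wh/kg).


Specific energy = 300.67 Wh / 3.725 kg = 80.72 Wh/kg

80.72 Wh/kg


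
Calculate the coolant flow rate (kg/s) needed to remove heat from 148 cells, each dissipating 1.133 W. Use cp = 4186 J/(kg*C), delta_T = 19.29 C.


Step 1: Total heat Q = 148 * 1.133 W = 167.68 W
Step 2: denom = cp * dT = 4186 * 19.29 = 80748
Step 3: m_dot = 167.68 / 80748 = 0.002077 kg/s

0.002077 kg/s


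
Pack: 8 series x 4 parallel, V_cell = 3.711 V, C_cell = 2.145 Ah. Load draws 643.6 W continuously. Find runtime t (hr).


Step 1: E_pack = Ns * V_cell * Np * C_cell = 8 * 3.711 * 4 * 2.145 = 254.72 Wh
Step 2: t = E_pack / P = 254.72 / 643.6 = 0.3958 hr

0.3958 hr


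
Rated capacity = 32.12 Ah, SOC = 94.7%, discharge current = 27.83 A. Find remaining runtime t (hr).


Step 1: remaining = SOC/100 * C_total = 94.7/100 * 32.12 = 30.418 Ah
Step 2: t = remaining / I = 30.418 / 27.83 = 1.093 hr

1.093 hr


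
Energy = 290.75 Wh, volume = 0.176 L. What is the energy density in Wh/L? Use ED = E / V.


ED = E / V = 290.75 / 0.176 = 1652 Wh/L

1652 Wh/L


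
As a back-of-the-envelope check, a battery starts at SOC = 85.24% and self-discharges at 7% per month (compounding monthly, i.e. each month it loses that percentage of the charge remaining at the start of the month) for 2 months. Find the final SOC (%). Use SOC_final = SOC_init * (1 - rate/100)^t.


decay = (1 - 7/100)^2 = 0.8649
SOC_final = 85.24 * 0.8649 = 73.72%

73.72%


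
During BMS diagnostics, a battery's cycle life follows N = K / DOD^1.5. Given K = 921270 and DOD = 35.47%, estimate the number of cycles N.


DOD^1.5 = 211.25
N = K / DOD^1.5 = 921270 / 211.25 = 4361

4361 cycles


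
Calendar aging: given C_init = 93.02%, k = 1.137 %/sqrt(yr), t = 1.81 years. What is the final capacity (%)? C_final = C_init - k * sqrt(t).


Step 1: sqrt(1.81 yr) = 1.3454
Step 2: drop = 1.137 * 1.3454 = 1.5297
Step 3: C_final = 93.02 - 1.5297 = 91.49%

91.49%


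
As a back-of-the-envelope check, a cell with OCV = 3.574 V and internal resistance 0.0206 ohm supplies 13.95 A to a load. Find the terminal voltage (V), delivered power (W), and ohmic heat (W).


Step 1: V_terminal = OCV - I*R = 3.574 - 13.95 * 0.0206 = 3.2866 V
Step 2: P_out = V_terminal * I = 3.2866 * 13.95 = 45.85 W
Step 3: Q = I^2 * R = 13.95^2 * 0.0206 = 4.009 W

V=3.2866 V, P=45.85 W, Q=4.009 W


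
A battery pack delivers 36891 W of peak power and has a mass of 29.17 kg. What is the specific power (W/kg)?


SP = P / m = 36891 / 29.17 = 1265 W/kg

1265 W/kg


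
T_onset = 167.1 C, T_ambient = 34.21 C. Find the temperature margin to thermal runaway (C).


margin = T_onset - T_ambient = 167.1 - 34.21 = 132.89 C

132.89 C


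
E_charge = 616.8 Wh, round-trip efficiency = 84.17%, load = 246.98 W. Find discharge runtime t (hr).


Step 1: E_discharge = eta/100 * E_charge = 84.17/100 * 616.8 = 519.16 Wh
Step 2: t = E_discharge / P = 519.16 / 246.98 = 2.102 hr

2.102 hr


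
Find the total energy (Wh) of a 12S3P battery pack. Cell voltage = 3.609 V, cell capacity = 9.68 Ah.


E = Ns * Vcell * Np * Ccell = 12 * 3.609 * 3 * 9.68 = 1258 Wh

1258 Wh


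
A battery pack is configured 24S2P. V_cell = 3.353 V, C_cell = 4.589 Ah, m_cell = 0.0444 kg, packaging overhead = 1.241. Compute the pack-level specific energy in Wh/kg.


Step 1: V_pack = 24 * 3.353 = 80.472 V
Step 2: C_pack = 2 * 4.589 = 9.178 Ah
Step 3: E_pack = V_pack * C_pack = 80.472 * 9.178 = 738.57 Wh
Step 4: m_pack = 24 * 2 * 0.0444 * 1.241 = 2.6448 kg
Step 5: ED = E_pack / m_pack = 738.57 / 2.6448 = 279.3 Wh/kg

279.3 Wh/kg


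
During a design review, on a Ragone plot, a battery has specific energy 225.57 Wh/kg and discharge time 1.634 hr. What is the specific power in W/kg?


P_specific = E / t = 225.57 / 1.634 = 138.0 W/kg

138.0 W/kg


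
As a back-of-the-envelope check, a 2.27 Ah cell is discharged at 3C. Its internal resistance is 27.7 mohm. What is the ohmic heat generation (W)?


Convert: R = 27.7 mohm = 0.0277 ohm
Step 1: I = C_rate * capacity = 3 * 2.27 = 6.81 A
Step 2: Q = I^2 * R = 6.81^2 * 0.0277 = 46.376 * 0.0277 = 1.285 W

1.285 W


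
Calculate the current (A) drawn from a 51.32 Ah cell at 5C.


I = C_rate * capacity = 5 * 51.32 = 256.6 A

256.6 A


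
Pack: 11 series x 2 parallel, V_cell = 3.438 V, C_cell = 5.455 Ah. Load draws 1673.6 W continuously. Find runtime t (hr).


Step 1: E_pack = Ns * V_cell * Np * C_cell = 11 * 3.438 * 2 * 5.455 = 412.59 Wh
Step 2: t = E_pack / P = 412.59 / 1673.6 = 0.2465 hr

0.2465 hr


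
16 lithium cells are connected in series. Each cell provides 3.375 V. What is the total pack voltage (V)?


Series voltages add: 16 * 3.375 V = 54 V

54 V


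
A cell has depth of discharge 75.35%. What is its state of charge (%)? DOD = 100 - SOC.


SOC = 100 - DOD = 100 - 75.35 = 24.65%

24.65%


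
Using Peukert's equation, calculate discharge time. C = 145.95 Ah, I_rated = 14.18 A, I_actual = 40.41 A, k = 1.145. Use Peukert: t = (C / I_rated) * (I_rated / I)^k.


Step 1: t_rated = C / I_rated = 145.95 / 14.18 = 10.293 hr
Step 2: ratio = 14.18 / 40.41 = 0.3509
Step 3: ratio^k = 0.3509^1.145 = 0.30146
Step 4: t = t_rated * ratio^k = 10.293 * 0.30146 = 3.103 hr

3.103 hr


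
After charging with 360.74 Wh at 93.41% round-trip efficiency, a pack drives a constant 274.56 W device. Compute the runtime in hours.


Step 1: E_discharge = eta/100 * E_charge = 93.41/100 * 360.74 = 336.97 Wh
Step 2: t = E_discharge / P = 336.97 / 274.56 = 1.227 hr

1.227 hr


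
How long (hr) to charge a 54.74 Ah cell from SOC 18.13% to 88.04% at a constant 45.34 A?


delta_Ah = 54.74 * (88.04 - 18.13) / 100 = 38.269 Ah
t = delta_Ah / I = 38.269 / 45.34 = 0.8440 hr

0.8440 hr


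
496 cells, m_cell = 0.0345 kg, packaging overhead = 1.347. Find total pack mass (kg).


Cell mass sum = 496 * 0.0345 = 17.112 kg
With overhead 1.347: m_pack = 17.112 * 1.347 = 23.05 kg

23.05 kg


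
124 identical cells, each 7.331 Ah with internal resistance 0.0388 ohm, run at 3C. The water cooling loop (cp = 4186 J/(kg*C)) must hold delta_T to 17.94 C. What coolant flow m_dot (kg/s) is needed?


Step 1: I = 3 * 7.331 = 21.993 A
Step 2: Q_cell = I^2 * R = 21.993^2 * 0.0388 = 18.767 W
Step 3: Q_total = 124 * 18.767 = 2327.1 W
Step 4: m_dot = Q_total / (cp * dT) = 2327.1 / (4186 * 17.94) = 0.03099 kg/s

0.03099 kg/s


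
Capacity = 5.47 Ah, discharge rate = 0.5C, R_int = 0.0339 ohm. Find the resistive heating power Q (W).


Step 1: I = C_rate * capacity = 0.5 * 5.47 = 2.735 A
Step 2: Q = I^2 * R = 2.735^2 * 0.0339 = 7.4802 * 0.0339 = 0.2536 W

0.2536 W


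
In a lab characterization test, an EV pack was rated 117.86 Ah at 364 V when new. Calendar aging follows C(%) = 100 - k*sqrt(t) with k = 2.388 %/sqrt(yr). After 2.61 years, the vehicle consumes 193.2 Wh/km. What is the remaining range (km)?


Step 1: capacity retention = 100 - 2.388 * sqrt(2.61) = 100 - 2.388 * 1.6155 = 96.142%
Step 2: C_now = 117.86 * 96.142/100 = 113.31 Ah
Step 3: E_pack = V * C_now = 364 * 113.31 = 41245 Wh
Step 4: range = E_pack / consumption = 41245 / 193.2 = 213.5 km

213.5 km


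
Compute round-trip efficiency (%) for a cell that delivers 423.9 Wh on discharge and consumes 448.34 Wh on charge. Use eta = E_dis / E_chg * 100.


eta_e = E_dis / E_chg * 100 = 423.9 / 448.34 * 100 = 94.55%

94.55%


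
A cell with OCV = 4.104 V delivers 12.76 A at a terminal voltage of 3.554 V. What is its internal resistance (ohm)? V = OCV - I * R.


R = (OCV - V) / I = (4.104 - 3.554) / 12.76 = 0.04310 ohm

0.04310 ohm


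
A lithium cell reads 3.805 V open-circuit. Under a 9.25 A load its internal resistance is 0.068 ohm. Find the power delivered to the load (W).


Step 1: V_terminal = OCV - I*R = 3.805 - 9.25 * 0.068 = 3.176 V
Step 2: P_out = V_terminal * I = 3.176 * 9.25 = 29.38 W

29.38 W


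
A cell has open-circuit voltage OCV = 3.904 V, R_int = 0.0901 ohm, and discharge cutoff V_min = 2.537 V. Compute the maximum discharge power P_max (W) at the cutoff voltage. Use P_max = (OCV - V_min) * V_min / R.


P_max = (OCV - V_min) * V_min / R = (3.904 - 2.537) * 2.537 / 0.0901 = 1.367 * 2.537 / 0.0901 = 38.49 W

38.49 W


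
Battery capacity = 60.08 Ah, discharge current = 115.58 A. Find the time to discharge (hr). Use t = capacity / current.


t = capacity / current = 60.08 / 115.58 = 0.5198 hr

0.5198 hr


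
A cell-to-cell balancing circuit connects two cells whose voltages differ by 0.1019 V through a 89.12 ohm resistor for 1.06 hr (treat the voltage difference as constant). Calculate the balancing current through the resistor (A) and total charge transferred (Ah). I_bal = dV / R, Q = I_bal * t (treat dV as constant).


First, Ohm's law: I_bal = 0.1019 V / 89.12 ohm = 0.0011434 A
Then Q = I * t = 0.0011434 A * 1.06 hr = 0.001212 Ah

I=0.0011434 A, Q=0.001212 Ah


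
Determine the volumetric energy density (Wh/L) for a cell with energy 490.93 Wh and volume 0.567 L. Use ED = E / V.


Volumetric ED = 490.93 Wh / 0.567 L = 865.8 Wh/L

865.8 Wh/L


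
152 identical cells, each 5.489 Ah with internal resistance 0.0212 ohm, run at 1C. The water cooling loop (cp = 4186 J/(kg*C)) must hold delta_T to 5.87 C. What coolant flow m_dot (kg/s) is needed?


Step 1: I = 1 * 5.489 = 5.489 A
Step 2: Q_cell = I^2 * R = 5.489^2 * 0.0212 = 0.63874 W
Step 3: Q_total = 152 * 0.63874 = 97.088 W
Step 4: m_dot = Q_total / (cp * dT) = 97.088 / (4186 * 5.87) = 0.003951 kg/s

0.003951 kg/s


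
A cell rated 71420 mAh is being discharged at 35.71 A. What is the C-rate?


Convert: capacity = 71420 mAh = 71.42 Ah
C_rate = I / capacity = 35.71 / 71.42 = 0.5C

0.5C


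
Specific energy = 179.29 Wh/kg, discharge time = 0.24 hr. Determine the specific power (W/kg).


Specific power = 179.29 Wh/kg / 0.24 hr = 747.0 W/kg

747.0 W/kg


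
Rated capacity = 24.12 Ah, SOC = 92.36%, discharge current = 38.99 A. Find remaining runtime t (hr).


Step 1: remaining = SOC/100 * C_total = 92.36/100 * 24.12 = 22.277 Ah
Step 2: t = remaining / I = 22.277 / 38.99 = 0.5714 hr

0.5714 hr


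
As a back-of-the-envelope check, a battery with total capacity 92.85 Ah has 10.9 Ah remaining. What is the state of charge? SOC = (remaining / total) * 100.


SOC% = 10.9 / 92.85 * 100 = 11.74%

11.74%


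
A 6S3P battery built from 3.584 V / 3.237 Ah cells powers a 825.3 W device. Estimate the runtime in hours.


Step 1: E_pack = Ns * V_cell * Np * C_cell = 6 * 3.584 * 3 * 3.237 = 208.83 Wh
Step 2: t = E_pack / P = 208.83 / 825.3 = 0.2530 hr

0.2530 hr


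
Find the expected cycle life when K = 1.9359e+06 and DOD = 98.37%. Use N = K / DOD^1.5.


Step 1: DOD^1.5 = 98.37^1.5 = 975.65
Step 2: N = 1.9359e+06 / 975.65 = 1984 cycles

1984 cycles


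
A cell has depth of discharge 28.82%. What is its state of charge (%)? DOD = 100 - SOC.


SOC = 100 - DOD = 100 - 28.82 = 71.18%

71.18%


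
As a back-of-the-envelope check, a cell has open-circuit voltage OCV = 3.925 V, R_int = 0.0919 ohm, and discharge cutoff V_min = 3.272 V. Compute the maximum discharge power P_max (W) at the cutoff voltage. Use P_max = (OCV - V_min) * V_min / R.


dV = OCV - V_min = 0.653 V (so I_max = dV / R)
P_max = dV * V_min / R = 0.653 * 3.272 / 0.0919 = 23.25 W

23.25 W


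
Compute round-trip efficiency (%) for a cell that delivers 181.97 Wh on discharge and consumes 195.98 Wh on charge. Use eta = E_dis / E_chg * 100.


Round-trip efficiency = 181.97/195.98 * 100% = 92.85%

92.85%


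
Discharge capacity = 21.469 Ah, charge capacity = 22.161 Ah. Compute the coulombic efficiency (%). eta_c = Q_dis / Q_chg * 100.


Coulombic efficiency = 21.469/22.161 * 100% = 96.88%

96.88%


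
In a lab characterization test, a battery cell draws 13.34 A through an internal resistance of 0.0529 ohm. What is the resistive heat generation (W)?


Q = I^2 * R = 13.34^2 * 0.0529 = 9.414 W

9.414 W


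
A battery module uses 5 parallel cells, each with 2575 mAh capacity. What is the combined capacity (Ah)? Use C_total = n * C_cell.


Convert: C_cell = 2575 mAh = 2.575 Ah
C_total = 5 * 2.575 = 12.875 Ah

12.875 Ah


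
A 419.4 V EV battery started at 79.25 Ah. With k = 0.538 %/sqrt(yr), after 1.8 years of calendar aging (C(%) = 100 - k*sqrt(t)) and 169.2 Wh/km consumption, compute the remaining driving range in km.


Step 1: capacity retention = 100 - 0.538 * sqrt(1.8) = 100 - 0.538 * 1.3416 = 99.278%
Step 2: C_now = 79.25 * 99.278/100 = 78.678 Ah
Step 3: E_pack = V * C_now = 419.4 * 78.678 = 32998 Wh
Step 4: range = E_pack / consumption = 32998 / 169.2 = 195.0 km

195.0 km


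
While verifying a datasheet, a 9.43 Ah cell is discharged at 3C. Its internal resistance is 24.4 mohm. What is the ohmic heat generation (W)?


Convert: R = 24.4 mohm = 0.0244 ohm
Step 1: I = C_rate * capacity = 3 * 9.43 = 28.29 A
Step 2: Q = I^2 * R = 28.29^2 * 0.0244 = 800.32 * 0.0244 = 19.53 W

19.53 W


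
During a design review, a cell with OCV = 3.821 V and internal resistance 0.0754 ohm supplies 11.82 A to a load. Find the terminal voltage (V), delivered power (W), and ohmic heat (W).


Step 1: V_terminal = OCV - I*R = 3.821 - 11.82 * 0.0754 = 2.9298 V
Step 2: P_out = V_terminal * I = 2.9298 * 11.82 = 34.63 W
Step 3: Q = I^2 * R = 11.82^2 * 0.0754 = 10.53 W

V=2.9298 V, P=34.63 W, Q=10.53 W


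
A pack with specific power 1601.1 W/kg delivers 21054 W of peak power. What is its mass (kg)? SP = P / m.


m = P / SP = 21054 / 1601.1 = 13.15 kg

13.15 kg


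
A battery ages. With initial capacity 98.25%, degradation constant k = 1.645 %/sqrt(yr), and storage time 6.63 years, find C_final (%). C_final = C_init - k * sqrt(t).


Step 1: sqrt(6.63 yr) = 2.5749
Step 2: drop = 1.645 * 2.5749 = 4.2357
Step 3: C_final = 98.25 - 4.2357 = 94.01%

94.01%


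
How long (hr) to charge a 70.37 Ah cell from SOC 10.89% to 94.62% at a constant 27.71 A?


delta_Ah = 70.37 * (94.62 - 10.89) / 100 = 58.921 Ah
t = delta_Ah / I = 58.921 / 27.71 = 2.126 hr

2.126 hr


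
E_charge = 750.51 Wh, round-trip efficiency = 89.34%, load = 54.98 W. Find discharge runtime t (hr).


Step 1: E_discharge = eta/100 * E_charge = 89.34/100 * 750.51 = 670.51 Wh
Step 2: t = E_discharge / P = 670.51 / 54.98 = 12.20 hr

12.20 hr


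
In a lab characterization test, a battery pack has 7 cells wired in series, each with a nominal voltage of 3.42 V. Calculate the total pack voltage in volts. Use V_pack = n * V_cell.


Series voltages add: 7 * 3.42 V = 23.94 V

23.94 V


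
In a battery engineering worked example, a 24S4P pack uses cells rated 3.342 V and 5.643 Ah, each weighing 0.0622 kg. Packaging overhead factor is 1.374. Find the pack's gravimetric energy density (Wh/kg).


Step 1: V_pack = 24 * 3.342 = 80.208 V
Step 2: C_pack = 4 * 5.643 = 22.572 Ah
Step 3: E_pack = V_pack * C_pack = 80.208 * 22.572 = 1810.5 Wh
Step 4: m_pack = 24 * 4 * 0.0622 * 1.374 = 8.2044 kg
Step 5: ED = E_pack / m_pack = 1810.5 / 8.2044 = 220.7 Wh/kg

220.7 Wh/kg


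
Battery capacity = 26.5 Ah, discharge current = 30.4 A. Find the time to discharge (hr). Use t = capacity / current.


Runtime = 26.5 Ah / 30.4 A = 0.8717 hr

0.8717 hr


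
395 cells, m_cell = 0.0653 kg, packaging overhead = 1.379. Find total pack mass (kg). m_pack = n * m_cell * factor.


Cell mass sum = 395 * 0.0653 = 25.794 kg
With overhead 1.379: m_pack = 25.794 * 1.379 = 35.57 kg

35.57 kg


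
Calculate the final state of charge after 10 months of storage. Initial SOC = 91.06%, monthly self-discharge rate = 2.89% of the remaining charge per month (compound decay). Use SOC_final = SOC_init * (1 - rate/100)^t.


Monthly retention factor = 1 - 2.89/100 = 0.9711
Over 10 months: factor^10 = 0.74583
SOC_final = 91.06 * 0.74583 = 67.92%

67.92%


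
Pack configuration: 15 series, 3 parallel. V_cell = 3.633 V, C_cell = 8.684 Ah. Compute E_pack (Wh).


E = Ns * Vcell * Np * Ccell = 15 * 3.633 * 3 * 8.684 = 1420 Wh

1420 Wh


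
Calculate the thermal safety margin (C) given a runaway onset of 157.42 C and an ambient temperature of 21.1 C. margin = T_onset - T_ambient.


Safety margin = 157.42 C - 21.1 C = 136.32 C

136.32 C


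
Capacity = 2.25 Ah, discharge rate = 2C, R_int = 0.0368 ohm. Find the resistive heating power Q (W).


Step 1: I = C_rate * capacity = 2 * 2.25 = 4.5 A
Step 2: Q = I^2 * R = 4.5^2 * 0.0368 = 20.25 * 0.0368 = 0.7452 W

0.7452 W


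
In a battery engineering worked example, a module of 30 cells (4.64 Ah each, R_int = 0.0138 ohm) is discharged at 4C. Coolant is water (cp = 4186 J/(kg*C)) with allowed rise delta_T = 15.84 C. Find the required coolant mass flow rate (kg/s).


Step 1: I = 4 * 4.64 = 18.56 A
Step 2: Q_cell = I^2 * R = 18.56^2 * 0.0138 = 4.7537 W
Step 3: Q_total = 30 * 4.7537 = 142.61 W
Step 4: m_dot = Q_total / (cp * dT) = 142.61 / (4186 * 15.84) = 0.002151 kg/s

0.002151 kg/s


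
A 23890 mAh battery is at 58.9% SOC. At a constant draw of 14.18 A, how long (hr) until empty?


Convert: C_total = 23890 mAh = 23.89 Ah
Step 1: remaining = SOC/100 * C_total = 58.9/100 * 23.89 = 14.071 Ah
Step 2: t = remaining / I = 14.071 / 14.18 = 0.9923 hr

0.9923 hr


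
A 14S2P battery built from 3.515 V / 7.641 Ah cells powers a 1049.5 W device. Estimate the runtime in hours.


Step 1: E_pack = Ns * V_cell * Np * C_cell = 14 * 3.515 * 2 * 7.641 = 752.03 Wh
Step 2: t = E_pack / P = 752.03 / 1049.5 = 0.7166 hr

0.7166 hr


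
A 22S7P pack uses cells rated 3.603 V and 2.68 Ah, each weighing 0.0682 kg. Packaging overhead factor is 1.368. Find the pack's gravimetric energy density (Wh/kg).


Step 1: V_pack = 22 * 3.603 = 79.266 V
Step 2: C_pack = 7 * 2.68 = 18.76 Ah
Step 3: E_pack = V_pack * C_pack = 79.266 * 18.76 = 1487 Wh
Step 4: m_pack = 22 * 7 * 0.0682 * 1.368 = 14.368 kg
Step 5: ED = E_pack / m_pack = 1487 / 14.368 = 103.5 Wh/kg

103.5 Wh/kg


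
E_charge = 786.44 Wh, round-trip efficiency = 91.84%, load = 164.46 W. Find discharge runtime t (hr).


Step 1: E_discharge = eta/100 * E_charge = 91.84/100 * 786.44 = 722.27 Wh
Step 2: t = E_discharge / P = 722.27 / 164.46 = 4.392 hr

4.392 hr


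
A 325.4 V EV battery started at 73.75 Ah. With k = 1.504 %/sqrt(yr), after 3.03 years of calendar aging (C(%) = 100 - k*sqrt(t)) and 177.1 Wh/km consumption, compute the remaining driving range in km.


Step 1: capacity retention = 100 - 1.504 * sqrt(3.03) = 100 - 1.504 * 1.7407 = 97.382%
Step 2: C_now = 73.75 * 97.382/100 = 71.819 Ah
Step 3: E_pack = V * C_now = 325.4 * 71.819 = 23370 Wh
Step 4: range = E_pack / consumption = 23370 / 177.1 = 132.0 km

132.0 km


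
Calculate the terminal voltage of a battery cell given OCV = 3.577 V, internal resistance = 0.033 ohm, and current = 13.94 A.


IR drop = 13.94 * 0.033 = 0.46002 V
V = 3.577 - 0.46002 = 3.117 V

3.117 V


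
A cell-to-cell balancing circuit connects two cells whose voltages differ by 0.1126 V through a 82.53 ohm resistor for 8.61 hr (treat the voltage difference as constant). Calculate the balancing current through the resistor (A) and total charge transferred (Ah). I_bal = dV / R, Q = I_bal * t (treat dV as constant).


I_bal = dV / R = 0.1126 / 82.53 = 0.0013644 A
Q = I_bal * t = 0.0013644 * 8.61 = 0.01175 Ah

I=0.0013644 A, Q=0.01175 Ah


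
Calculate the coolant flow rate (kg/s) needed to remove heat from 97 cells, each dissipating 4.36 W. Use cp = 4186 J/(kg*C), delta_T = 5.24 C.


Step 1: Total heat Q = 97 * 4.36 W = 422.92 W
Step 2: denom = cp * dT = 4186 * 5.24 = 21935
Step 3: m_dot = 422.92 / 21935 = 0.01928 kg/s

0.01928 kg/s


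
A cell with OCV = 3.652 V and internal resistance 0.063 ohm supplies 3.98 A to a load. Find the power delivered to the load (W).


Step 1: V_terminal = OCV - I*R = 3.652 - 3.98 * 0.063 = 3.4013 V
Step 2: P_out = V_terminal * I = 3.4013 * 3.98 = 13.54 W

13.54 W


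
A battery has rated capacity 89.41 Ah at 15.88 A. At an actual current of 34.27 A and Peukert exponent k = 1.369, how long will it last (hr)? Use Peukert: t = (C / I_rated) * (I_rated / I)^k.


t_rated = C / I_rated = 89.41 / 15.88 = 5.6304 hr
(I_rated/I)^k = (0.46338)^1.369 = 0.34887
t = t_rated * (I_rated/I)^k = 5.6304 * 0.34887 = 1.964 hr

1.964 hr


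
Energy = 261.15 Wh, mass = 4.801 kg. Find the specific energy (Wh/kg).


Specific energy = 261.15 Wh / 4.801 kg = 54.39 Wh/kg

54.39 Wh/kg


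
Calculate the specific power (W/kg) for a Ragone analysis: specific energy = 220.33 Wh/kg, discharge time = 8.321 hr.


Specific power = 220.33 Wh/kg / 8.321 hr = 26.48 W/kg

26.48 W/kg


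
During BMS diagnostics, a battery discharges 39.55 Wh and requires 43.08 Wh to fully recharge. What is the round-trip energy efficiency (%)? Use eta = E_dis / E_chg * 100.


eta_e = E_dis / E_chg * 100 = 39.55 / 43.08 * 100 = 91.81%

91.81%


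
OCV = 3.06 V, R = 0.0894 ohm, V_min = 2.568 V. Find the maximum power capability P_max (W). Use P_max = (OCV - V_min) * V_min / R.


P_max = (OCV - V_min) * V_min / R = (3.06 - 2.568) * 2.568 / 0.0894 = 0.492 * 2.568 / 0.0894 = 14.13 W

14.13 W


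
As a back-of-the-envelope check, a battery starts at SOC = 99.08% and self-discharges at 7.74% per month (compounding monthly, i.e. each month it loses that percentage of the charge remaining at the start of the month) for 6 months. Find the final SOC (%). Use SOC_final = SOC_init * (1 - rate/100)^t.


Monthly retention factor = 1 - 7.74/100 = 0.9226
Over 6 months: factor^6 = 0.61671
SOC_final = 99.08 * 0.61671 = 61.10%

61.10%


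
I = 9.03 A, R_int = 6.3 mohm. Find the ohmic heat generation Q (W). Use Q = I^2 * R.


Convert: R = 6.3 mohm = 0.0063 ohm
I^2 = 81.541
Q = 81.541 * 0.0063 = 0.5137 W

0.5137 W


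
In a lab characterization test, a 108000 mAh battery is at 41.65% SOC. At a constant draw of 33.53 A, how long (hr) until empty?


Convert: C_total = 108000 mAh = 108 Ah
Step 1: remaining = SOC/100 * C_total = 41.65/100 * 108 = 44.982 Ah
Step 2: t = remaining / I = 44.982 / 33.53 = 1.342 hr

1.342 hr


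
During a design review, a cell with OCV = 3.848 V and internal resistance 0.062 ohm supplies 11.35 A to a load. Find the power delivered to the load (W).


Step 1: V_terminal = OCV - I*R = 3.848 - 11.35 * 0.062 = 3.1443 V
Step 2: P_out = V_terminal * I = 3.1443 * 11.35 = 35.69 W

35.69 W


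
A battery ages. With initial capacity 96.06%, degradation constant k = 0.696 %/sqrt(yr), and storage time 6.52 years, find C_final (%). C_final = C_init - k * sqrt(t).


sqrt(t) = sqrt(6.52) = 2.5534
C_final = 96.06 - 0.696 * 2.5534 = 94.28%

94.28%


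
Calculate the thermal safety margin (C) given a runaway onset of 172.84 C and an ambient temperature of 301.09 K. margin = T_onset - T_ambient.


Convert: T_ambient = 301.09 K = 27.94 C
margin = 172.84 - 27.94 = 144.9 C

144.9 C


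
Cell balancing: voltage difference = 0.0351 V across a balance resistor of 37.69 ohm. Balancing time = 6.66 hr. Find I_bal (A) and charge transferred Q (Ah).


I_bal = dV / R = 0.0351 / 37.69 = 9.3128e-04 A
Q = I_bal * t = 9.3128e-04 * 6.66 = 0.006202 Ah

I=9.3128e-04 A, Q=0.006202 Ah


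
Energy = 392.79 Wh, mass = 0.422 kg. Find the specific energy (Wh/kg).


ED = E / m = 392.79 / 0.422 = 930.8 Wh/kg

930.8 Wh/kg


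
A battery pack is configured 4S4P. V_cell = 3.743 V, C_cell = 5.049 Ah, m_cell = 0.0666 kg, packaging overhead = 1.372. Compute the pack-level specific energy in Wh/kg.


Step 1: V_pack = 4 * 3.743 = 14.972 V
Step 2: C_pack = 4 * 5.049 = 20.196 Ah
Step 3: E_pack = V_pack * C_pack = 14.972 * 20.196 = 302.37 Wh
Step 4: m_pack = 4 * 4 * 0.0666 * 1.372 = 1.462 kg
Step 5: ED = E_pack / m_pack = 302.37 / 1.462 = 206.8 Wh/kg

206.8 Wh/kg


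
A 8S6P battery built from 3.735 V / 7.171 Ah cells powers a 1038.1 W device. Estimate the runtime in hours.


Step 1: E_pack = Ns * V_cell * Np * C_cell = 8 * 3.735 * 6 * 7.171 = 1285.6 Wh
Step 2: t = E_pack / P = 1285.6 / 1038.1 = 1.238 hr

1.238 hr


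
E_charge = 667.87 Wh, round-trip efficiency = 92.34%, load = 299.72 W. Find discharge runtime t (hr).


Step 1: E_discharge = eta/100 * E_charge = 92.34/100 * 667.87 = 616.71 Wh
Step 2: t = E_discharge / P = 616.71 / 299.72 = 2.058 hr

2.058 hr


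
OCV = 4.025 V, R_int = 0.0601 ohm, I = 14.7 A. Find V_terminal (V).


V = OCV - I*R = 4.025 - 14.7 * 0.0601 = 3.142 V

3.142 V


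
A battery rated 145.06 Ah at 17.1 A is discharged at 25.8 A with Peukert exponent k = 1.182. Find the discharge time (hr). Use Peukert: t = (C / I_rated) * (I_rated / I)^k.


Step 1: t_rated = C / I_rated = 145.06 / 17.1 = 8.483 hr
Step 2: ratio = 17.1 / 25.8 = 0.66279
Step 3: ratio^k = 0.66279^1.182 = 0.61499
Step 4: t = t_rated * ratio^k = 8.483 * 0.61499 = 5.217 hr

5.217 hr


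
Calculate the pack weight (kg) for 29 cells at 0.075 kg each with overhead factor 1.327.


m_pack = n * m_cell * overhead = 29 * 0.075 * 1.327 = 2.886 kg

2.886 kg


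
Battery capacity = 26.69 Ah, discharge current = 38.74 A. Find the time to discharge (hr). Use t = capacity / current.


Runtime = 26.69 Ah / 38.74 A = 0.6890 hr

0.6890 hr


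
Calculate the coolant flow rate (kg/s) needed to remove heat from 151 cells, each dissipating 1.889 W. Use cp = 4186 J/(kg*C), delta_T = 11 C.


Q_total = 151 * 1.889 = 285.24 W
m_dot = Q_total / (cp * dT) = 285.24 / (4186 * 11) = 0.006195 kg/s

0.006195 kg/s


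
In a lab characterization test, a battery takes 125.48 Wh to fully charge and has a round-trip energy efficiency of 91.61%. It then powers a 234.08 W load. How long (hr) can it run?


Step 1: E_discharge = eta/100 * E_charge = 91.61/100 * 125.48 = 114.95 Wh
Step 2: t = E_discharge / P = 114.95 / 234.08 = 0.4911 hr

0.4911 hr


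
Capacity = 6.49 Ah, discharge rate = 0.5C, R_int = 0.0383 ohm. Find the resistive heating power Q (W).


Step 1: I = C_rate * capacity = 0.5 * 6.49 = 3.245 A
Step 2: Q = I^2 * R = 3.245^2 * 0.0383 = 10.53 * 0.0383 = 0.4033 W

0.4033 W


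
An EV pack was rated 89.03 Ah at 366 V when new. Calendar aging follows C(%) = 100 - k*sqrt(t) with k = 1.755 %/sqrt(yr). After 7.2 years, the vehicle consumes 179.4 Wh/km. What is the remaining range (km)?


Step 1: capacity retention = 100 - 1.755 * sqrt(7.2) = 100 - 1.755 * 2.6833 = 95.291%
Step 2: C_now = 89.03 * 95.291/100 = 84.838 Ah
Step 3: E_pack = V * C_now = 366 * 84.838 = 31051 Wh
Step 4: range = E_pack / consumption = 31051 / 179.4 = 173.1 km

173.1 km


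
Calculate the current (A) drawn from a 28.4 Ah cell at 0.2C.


At 0.2C: I = 0.2 * 28.4 Ah = 5.68 A

5.68 A


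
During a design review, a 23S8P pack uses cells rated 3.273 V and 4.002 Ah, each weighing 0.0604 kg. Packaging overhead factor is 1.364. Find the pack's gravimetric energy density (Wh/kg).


Step 1: V_pack = 23 * 3.273 = 75.279 V
Step 2: C_pack = 8 * 4.002 = 32.016 Ah
Step 3: E_pack = V_pack * C_pack = 75.279 * 32.016 = 2410.1 Wh
Step 4: m_pack = 23 * 8 * 0.0604 * 1.364 = 15.159 kg
Step 5: ED = E_pack / m_pack = 2410.1 / 15.159 = 159.0 Wh/kg

159.0 Wh/kg


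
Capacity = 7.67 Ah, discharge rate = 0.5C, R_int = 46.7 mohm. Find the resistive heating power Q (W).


Convert: R = 46.7 mohm = 0.0467 ohm
Step 1: I = C_rate * capacity = 0.5 * 7.67 = 3.835 A
Step 2: Q = I^2 * R = 3.835^2 * 0.0467 = 14.707 * 0.0467 = 0.6868 W

0.6868 W


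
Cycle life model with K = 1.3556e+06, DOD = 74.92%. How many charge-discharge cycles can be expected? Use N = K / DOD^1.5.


DOD^1.5 = 648.48
N = K / DOD^1.5 = 1.3556e+06 / 648.48 = 2090

2090 cycles


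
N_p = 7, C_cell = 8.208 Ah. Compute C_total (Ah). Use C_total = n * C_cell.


C_total = 7 * 8.208 = 57.456 Ah

57.456 Ah


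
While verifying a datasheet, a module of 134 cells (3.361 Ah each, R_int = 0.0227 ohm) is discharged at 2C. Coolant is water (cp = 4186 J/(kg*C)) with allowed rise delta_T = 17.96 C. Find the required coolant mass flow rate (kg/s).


Step 1: I = 2 * 3.361 = 6.722 A
Step 2: Q_cell = I^2 * R = 6.722^2 * 0.0227 = 1.0257 W
Step 3: Q_total = 134 * 1.0257 = 137.44 W
Step 4: m_dot = Q_total / (cp * dT) = 137.44 / (4186 * 17.96) = 0.001828 kg/s

0.001828 kg/s


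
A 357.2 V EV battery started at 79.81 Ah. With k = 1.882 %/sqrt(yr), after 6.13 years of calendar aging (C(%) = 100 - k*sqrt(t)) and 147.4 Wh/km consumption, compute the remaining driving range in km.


Step 1: capacity retention = 100 - 1.882 * sqrt(6.13) = 100 - 1.882 * 2.4759 = 95.34%
Step 2: C_now = 79.81 * 95.34/100 = 76.091 Ah
Step 3: E_pack = V * C_now = 357.2 * 76.091 = 27180 Wh
Step 4: range = E_pack / consumption = 27180 / 147.4 = 184.4 km

184.4 km


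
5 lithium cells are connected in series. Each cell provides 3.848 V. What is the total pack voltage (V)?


With 5 cells in series at 3.848 V each, V_pack = 19.24 V

19.24 V


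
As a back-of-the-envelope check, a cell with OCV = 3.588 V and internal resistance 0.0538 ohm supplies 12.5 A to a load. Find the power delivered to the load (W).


Step 1: V_terminal = OCV - I*R = 3.588 - 12.5 * 0.0538 = 2.9155 V
Step 2: P_out = V_terminal * I = 2.9155 * 12.5 = 36.44 W

36.44 W


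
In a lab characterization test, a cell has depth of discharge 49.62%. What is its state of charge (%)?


SOC = 100 - DOD = 100 - 49.62 = 50.38%

50.38%


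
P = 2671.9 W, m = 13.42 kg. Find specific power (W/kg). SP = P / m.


Specific power = 2671.9 W / 13.42 kg = 199.1 W/kg

199.1 W/kg


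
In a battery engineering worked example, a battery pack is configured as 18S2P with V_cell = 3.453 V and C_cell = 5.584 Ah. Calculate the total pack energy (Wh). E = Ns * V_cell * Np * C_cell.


V_pack = 18 * 3.453 = 62.154 V
C_pack = 2 * 5.584 = 11.168 Ah
E = V_pack * C_pack = 62.154 * 11.168 = 694.1 Wh

694.1 Wh


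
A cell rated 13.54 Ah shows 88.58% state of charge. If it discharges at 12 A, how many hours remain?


Step 1: remaining = SOC/100 * C_total = 88.58/100 * 13.54 = 11.994 Ah
Step 2: t = remaining / I = 11.994 / 12 = 0.9995 hr

0.9995 hr


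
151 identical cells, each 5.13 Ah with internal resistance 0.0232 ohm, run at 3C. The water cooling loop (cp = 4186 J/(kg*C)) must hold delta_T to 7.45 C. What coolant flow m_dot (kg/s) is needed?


Step 1: I = 3 * 5.13 = 15.39 A
Step 2: Q_cell = I^2 * R = 15.39^2 * 0.0232 = 5.495 W
Step 3: Q_total = 151 * 5.495 = 829.75 W
Step 4: m_dot = Q_total / (cp * dT) = 829.75 / (4186 * 7.45) = 0.02661 kg/s

0.02661 kg/s


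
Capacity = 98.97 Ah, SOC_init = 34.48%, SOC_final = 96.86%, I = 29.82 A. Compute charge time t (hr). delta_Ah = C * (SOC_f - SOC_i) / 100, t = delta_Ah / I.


Step 1: dSOC = 96.86% - 34.48% = 62.38%
Step 2: delta_Ah = 98.97 * 62.38 / 100 = 61.737 Ah
Step 3: t = 61.737 / 29.82 = 2.070 hr

2.070 hr


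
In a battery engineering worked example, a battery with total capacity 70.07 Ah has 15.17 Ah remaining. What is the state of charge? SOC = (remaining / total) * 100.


SOC% = 15.17 / 70.07 * 100 = 21.65%

21.65%


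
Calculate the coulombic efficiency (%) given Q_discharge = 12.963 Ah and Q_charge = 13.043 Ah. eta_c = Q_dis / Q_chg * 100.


eta_c = Q_dis / Q_chg * 100 = 12.963 / 13.043 * 100 = 99.39%

99.39%


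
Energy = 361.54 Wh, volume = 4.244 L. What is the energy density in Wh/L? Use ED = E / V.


ED = E / V = 361.54 / 4.244 = 85.19 Wh/L

85.19 Wh/L


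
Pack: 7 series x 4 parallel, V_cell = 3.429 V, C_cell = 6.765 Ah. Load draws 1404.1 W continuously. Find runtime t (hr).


Step 1: E_pack = Ns * V_cell * Np * C_cell = 7 * 3.429 * 4 * 6.765 = 649.52 Wh
Step 2: t = E_pack / P = 649.52 / 1404.1 = 0.4626 hr

0.4626 hr


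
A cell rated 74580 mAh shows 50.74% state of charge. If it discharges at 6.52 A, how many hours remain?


Convert: C_total = 74580 mAh = 74.58 Ah
Step 1: remaining = SOC/100 * C_total = 50.74/100 * 74.58 = 37.842 Ah
Step 2: t = remaining / I = 37.842 / 6.52 = 5.804 hr

5.804 hr


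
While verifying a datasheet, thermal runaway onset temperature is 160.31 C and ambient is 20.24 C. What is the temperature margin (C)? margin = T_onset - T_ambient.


margin = T_onset - T_ambient = 160.31 - 20.24 = 140.07 C

140.07 C


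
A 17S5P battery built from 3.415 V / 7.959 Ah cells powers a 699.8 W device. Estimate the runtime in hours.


Step 1: E_pack = Ns * V_cell * Np * C_cell = 17 * 3.415 * 5 * 7.959 = 2310.3 Wh
Step 2: t = E_pack / P = 2310.3 / 699.8 = 3.301 hr

3.301 hr


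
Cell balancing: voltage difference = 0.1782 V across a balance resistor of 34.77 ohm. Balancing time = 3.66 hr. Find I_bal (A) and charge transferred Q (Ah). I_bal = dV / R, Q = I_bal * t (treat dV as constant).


I_bal = dV / R = 0.1782 / 34.77 = 0.0051251 A
Q = I_bal * t = 0.0051251 * 3.66 = 0.01876 Ah

I=0.0051251 A, Q=0.01876 Ah


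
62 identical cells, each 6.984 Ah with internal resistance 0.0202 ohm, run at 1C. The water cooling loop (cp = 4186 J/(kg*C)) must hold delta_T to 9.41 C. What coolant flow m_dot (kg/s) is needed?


Step 1: I = 1 * 6.984 = 6.984 A
Step 2: Q_cell = I^2 * R = 6.984^2 * 0.0202 = 0.98528 W
Step 3: Q_total = 62 * 0.98528 = 61.087 W
Step 4: m_dot = Q_total / (cp * dT) = 61.087 / (4186 * 9.41) = 0.001551 kg/s

0.001551 kg/s


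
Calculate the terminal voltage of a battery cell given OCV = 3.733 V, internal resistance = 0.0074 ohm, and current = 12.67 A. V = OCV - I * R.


V = OCV - I*R = 3.733 - 12.67 * 0.0074 = 3.639 V

3.639 V


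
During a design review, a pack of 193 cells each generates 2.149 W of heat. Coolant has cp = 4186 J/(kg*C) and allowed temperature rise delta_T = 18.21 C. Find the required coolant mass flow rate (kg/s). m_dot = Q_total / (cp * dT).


Q_total = 193 * 2.149 = 414.76 W
m_dot = Q_total / (cp * dT) = 414.76 / (4186 * 18.21) = 0.005441 kg/s

0.005441 kg/s


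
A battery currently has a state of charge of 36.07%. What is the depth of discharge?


Complement of SOC: DOD = 100% - 36.07% = 63.93%

63.93%


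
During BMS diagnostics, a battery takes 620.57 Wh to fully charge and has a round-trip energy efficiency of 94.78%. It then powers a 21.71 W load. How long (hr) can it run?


Step 1: E_discharge = eta/100 * E_charge = 94.78/100 * 620.57 = 588.18 Wh
Step 2: t = E_discharge / P = 588.18 / 21.71 = 27.09 hr

27.09 hr


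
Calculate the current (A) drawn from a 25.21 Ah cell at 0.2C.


At 0.2C: I = 0.2 * 25.21 Ah = 5.042 A

5.042 A


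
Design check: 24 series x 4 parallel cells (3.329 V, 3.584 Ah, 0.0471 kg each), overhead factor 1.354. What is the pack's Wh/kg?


Step 1: V_pack = 24 * 3.329 = 79.896 V
Step 2: C_pack = 4 * 3.584 = 14.336 Ah
Step 3: E_pack = V_pack * C_pack = 79.896 * 14.336 = 1145.4 Wh
Step 4: m_pack = 24 * 4 * 0.0471 * 1.354 = 6.1222 kg
Step 5: ED = E_pack / m_pack = 1145.4 / 6.1222 = 187.1 Wh/kg

187.1 Wh/kg


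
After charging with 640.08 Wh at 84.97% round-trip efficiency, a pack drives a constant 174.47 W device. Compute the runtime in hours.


Step 1: E_discharge = eta/100 * E_charge = 84.97/100 * 640.08 = 543.88 Wh
Step 2: t = E_discharge / P = 543.88 / 174.47 = 3.117 hr

3.117 hr


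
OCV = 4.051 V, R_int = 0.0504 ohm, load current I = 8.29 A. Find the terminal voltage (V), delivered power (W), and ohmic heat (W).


Step 1: V_terminal = OCV - I*R = 4.051 - 8.29 * 0.0504 = 3.6332 V
Step 2: P_out = V_terminal * I = 3.6332 * 8.29 = 30.12 W
Step 3: Q = I^2 * R = 8.29^2 * 0.0504 = 3.464 W

V=3.6332 V, P=30.12 W, Q=3.464 W


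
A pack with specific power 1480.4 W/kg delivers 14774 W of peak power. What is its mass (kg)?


m = P / SP = 14774 / 1480.4 = 9.980 kg

9.980 kg


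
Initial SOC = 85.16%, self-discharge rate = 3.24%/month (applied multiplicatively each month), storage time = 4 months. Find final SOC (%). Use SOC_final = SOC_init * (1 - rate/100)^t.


Monthly retention factor = 1 - 3.24/100 = 0.9676
Over 4 months: factor^4 = 0.87656
SOC_final = 85.16 * 0.87656 = 74.65%

74.65%


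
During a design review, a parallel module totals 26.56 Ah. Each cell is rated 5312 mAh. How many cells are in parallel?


Convert: C_cell = 5312 mAh = 5.312 Ah
n = C_total / C_cell = 26.56 / 5.312 = 5

5


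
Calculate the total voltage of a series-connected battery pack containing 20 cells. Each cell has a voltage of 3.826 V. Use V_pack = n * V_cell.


Series voltages add: 20 * 3.826 V = 76.52 V

76.52 V


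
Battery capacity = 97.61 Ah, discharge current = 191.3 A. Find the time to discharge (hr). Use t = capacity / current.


t = capacity / current = 97.61 / 191.3 = 0.5102 hr

0.5102 hr


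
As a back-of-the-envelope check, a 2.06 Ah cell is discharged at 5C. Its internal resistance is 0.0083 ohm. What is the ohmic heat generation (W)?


Step 1: I = C_rate * capacity = 5 * 2.06 = 10.3 A
Step 2: Q = I^2 * R = 10.3^2 * 0.0083 = 106.09 * 0.0083 = 0.8805 W

0.8805 W


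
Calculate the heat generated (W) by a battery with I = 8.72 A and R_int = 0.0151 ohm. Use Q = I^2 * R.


I^2 = 76.038
Q = 76.038 * 0.0151 = 1.148 W

1.148 W


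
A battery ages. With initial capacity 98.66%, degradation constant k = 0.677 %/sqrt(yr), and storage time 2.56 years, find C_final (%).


Step 1: sqrt(2.56 yr) = 1.6
Step 2: drop = 0.677 * 1.6 = 1.0832
Step 3: C_final = 98.66 - 1.0832 = 97.58%

97.58%


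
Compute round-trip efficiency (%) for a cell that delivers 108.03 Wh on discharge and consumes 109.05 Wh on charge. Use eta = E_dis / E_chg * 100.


eta_e = E_dis / E_chg * 100 = 108.03 / 109.05 * 100 = 99.06%

99.06%


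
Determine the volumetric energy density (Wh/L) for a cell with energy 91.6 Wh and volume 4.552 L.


Volumetric ED = 91.6 Wh / 4.552 L = 20.12 Wh/L

20.12 Wh/L


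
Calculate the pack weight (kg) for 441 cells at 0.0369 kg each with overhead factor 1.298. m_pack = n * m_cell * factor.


m_pack = n * m_cell * overhead = 441 * 0.0369 * 1.298 = 21.12 kg

21.12 kg


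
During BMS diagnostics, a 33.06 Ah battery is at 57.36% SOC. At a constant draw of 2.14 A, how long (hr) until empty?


Step 1: remaining = SOC/100 * C_total = 57.36/100 * 33.06 = 18.963 Ah
Step 2: t = remaining / I = 18.963 / 2.14 = 8.861 hr

8.861 hr
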